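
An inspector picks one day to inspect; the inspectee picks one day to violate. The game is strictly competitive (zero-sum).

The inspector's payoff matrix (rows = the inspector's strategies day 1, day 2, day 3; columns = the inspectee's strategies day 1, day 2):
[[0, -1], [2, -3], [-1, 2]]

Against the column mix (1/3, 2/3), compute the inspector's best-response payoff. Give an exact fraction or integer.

day 1: (0)·(1/3) + (-1)·(2/3) = -2/3.
day 2: (2)·(1/3) + (-3)·(2/3) = -4/3.
day 3: (-1)·(1/3) + (2)·(2/3) = 1.
The best pure response is day 3 with expected payoff 1.

1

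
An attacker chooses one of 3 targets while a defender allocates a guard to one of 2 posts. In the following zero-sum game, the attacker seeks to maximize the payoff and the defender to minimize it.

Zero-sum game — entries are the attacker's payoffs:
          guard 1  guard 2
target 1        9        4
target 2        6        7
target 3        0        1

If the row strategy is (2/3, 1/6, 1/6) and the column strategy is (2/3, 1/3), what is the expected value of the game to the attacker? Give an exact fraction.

6

Against (2/3, 1/3), each row's expected payoff is target 1: 22/3; target 2: 19/3; target 3: 1/3.
Taking the (2/3, 1/6, 1/6)-weighted average: (2/3)·(22/3) + (1/6)·(19/3) + (1/6)·(1/3) = 6.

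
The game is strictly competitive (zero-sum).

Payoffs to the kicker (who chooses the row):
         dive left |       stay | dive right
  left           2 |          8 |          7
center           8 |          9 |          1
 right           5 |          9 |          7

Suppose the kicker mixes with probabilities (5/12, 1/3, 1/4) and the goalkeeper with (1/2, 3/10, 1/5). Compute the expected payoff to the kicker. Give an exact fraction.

119/20

Against (1/2, 3/10, 1/5), each row's expected payoff is left: 24/5; center: 69/10; right: 33/5.
Taking the (5/12, 1/3, 1/4)-weighted average: (5/12)·(24/5) + (1/3)·(69/10) + (1/4)·(33/5) = 119/20.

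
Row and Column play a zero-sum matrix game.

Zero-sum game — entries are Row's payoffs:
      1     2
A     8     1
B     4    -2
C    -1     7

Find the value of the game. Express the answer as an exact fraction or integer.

Row B is strictly dominated by row A, so Row never plays it.
The remaining 2×2 game on (A, C) × (1, 2) has no saddle point. Let Row play A with probability p; indifference gives 8p − (1−p) = p + 7(1−p), so p = 8/15.
Similarly Column's optimal q on 1 is 2/5, and the value is 8·(2/5) + (1)·(3/5) = 19/5.

19/5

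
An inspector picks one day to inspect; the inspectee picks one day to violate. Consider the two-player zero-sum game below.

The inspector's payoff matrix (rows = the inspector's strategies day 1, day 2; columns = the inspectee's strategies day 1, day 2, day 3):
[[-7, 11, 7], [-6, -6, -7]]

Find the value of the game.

Column day 2 is strictly dominated by day 3 for the inspectee (it gives the inspector more in every row).
The remaining 2×2 game on (day 1, day 2) × (day 1, day 3) has no saddle point. Let the inspector play day 1 with probability p; indifference gives −7p − 6(1−p) = 7p − 7(1−p), so p = 1/15.
Similarly the inspectee's optimal q on day 1 is 14/15, and the value is -7·(14/15) + (7)·(1/15) = -91/15.

-91/15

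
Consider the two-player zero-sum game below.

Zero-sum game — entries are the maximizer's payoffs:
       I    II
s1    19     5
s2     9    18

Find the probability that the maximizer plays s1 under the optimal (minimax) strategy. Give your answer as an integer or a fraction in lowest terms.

9/23

Row minima are 5 and 9, so the maximizer's maximin is 9; column maxima are 19 and 18, so the minimizer's minimax is 18. These differ, so the equilibrium is in mixed strategies.
Let the maximizer play s1 with probability p. The minimizer is indifferent when 19p + 9(1−p) = 5p + 18(1−p), giving p = 9/23.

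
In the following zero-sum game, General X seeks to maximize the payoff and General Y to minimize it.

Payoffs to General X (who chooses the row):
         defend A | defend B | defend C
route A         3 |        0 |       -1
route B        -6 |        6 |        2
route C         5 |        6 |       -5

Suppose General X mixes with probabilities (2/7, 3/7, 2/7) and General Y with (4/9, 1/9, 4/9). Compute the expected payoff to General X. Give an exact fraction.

Against (4/9, 1/9, 4/9), each row's expected payoff is route A: 8/9; route B: -10/9; route C: 2/3.
Taking the (2/7, 3/7, 2/7)-weighted average: (2/7)·(8/9) + (3/7)·(-10/9) + (2/7)·(2/3) = -2/63.

-2/63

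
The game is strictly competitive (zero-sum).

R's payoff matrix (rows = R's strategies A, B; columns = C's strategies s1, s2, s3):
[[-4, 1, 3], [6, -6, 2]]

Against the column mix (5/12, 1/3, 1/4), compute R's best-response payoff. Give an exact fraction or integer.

A: (-4)·(5/12) + (1)·(1/3) + (3)·(1/4) = -7/12.
B: (6)·(5/12) + (-6)·(1/3) + (2)·(1/4) = 1.
The best pure response is B with expected payoff 1.

1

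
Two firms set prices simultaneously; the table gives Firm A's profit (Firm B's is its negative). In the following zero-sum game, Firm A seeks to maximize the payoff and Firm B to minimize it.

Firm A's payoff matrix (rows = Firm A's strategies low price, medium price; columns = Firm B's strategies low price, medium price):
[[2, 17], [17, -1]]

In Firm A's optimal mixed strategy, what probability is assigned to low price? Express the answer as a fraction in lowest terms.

6/11

Row minima are 2 and -1, so Firm A's maximin is 2; column maxima are 17 and 17, so Firm B's minimax is 17. These differ, so the equilibrium is in mixed strategies.
Let Firm A play low price with probability p. Firm B is indifferent when 2p + 17(1−p) = 17p − (1−p), giving p = 6/11.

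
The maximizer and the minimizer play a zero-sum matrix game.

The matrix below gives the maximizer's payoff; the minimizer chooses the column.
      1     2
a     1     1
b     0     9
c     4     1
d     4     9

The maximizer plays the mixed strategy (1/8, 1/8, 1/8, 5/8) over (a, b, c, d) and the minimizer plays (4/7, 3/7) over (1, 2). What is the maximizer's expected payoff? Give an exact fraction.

67/14

Against (4/7, 3/7), each row's expected payoff is a: 1; b: 27/7; c: 19/7; d: 43/7.
Taking the (1/8, 1/8, 1/8, 5/8)-weighted average: (1/8)·(1) + (1/8)·(27/7) + (1/8)·(19/7) + (5/8)·(43/7) = 67/14.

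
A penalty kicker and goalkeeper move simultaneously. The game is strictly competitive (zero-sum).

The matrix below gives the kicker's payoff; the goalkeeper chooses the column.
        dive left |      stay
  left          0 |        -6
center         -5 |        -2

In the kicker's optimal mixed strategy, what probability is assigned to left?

1/3

Row minima are -6 and -5, so the kicker's maximin is -5; column maxima are 0 and -2, so the goalkeeper's minimax is -2. These differ, so the equilibrium is in mixed strategies.
Let the kicker play left with probability p. The goalkeeper is indifferent when −5(1−p) = −6p − 2(1−p), giving p = 1/3.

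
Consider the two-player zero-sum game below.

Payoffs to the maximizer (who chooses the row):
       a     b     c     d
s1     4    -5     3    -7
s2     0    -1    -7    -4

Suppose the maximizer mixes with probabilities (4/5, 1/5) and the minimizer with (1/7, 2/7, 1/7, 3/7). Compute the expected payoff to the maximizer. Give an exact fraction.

-117/35

Against (1/7, 2/7, 1/7, 3/7), each row's expected payoff is s1: -24/7; s2: -3.
Taking the (4/5, 1/5)-weighted average: (4/5)·(-24/7) + (1/5)·(-3) = -117/35.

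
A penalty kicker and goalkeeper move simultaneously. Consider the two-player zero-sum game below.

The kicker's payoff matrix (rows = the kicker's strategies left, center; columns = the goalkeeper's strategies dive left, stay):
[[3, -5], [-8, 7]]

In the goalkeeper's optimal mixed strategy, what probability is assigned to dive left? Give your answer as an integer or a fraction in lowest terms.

Row minima are -5 and -8, so the kicker's maximin is -5; column maxima are 3 and 7, so the goalkeeper's minimax is 3. These differ, so the equilibrium is in mixed strategies.
Let the goalkeeper play dive left with probability q. The kicker is indifferent when 3q − 5(1−q) = −8q + 7(1−q), giving q = 12/23.

12/23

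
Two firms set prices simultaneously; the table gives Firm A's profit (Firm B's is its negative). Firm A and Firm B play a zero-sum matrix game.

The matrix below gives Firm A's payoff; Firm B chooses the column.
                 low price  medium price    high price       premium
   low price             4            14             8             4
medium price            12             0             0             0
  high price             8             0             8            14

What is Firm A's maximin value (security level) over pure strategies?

4

The worst-case payoff for each row is low price: 4, medium price: 0, high price: 0.
The best of these is 4.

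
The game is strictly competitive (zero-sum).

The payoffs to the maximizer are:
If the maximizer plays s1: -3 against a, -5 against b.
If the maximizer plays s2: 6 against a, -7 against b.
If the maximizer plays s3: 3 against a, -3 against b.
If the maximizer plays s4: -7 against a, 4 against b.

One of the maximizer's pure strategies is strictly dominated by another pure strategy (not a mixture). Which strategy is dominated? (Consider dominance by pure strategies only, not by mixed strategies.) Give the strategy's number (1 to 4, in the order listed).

1

Compare s1 with s3: 3 > -3, -3 > -5.
So s3 strictly dominates s1 for the maximizer; s1 is strictly dominated.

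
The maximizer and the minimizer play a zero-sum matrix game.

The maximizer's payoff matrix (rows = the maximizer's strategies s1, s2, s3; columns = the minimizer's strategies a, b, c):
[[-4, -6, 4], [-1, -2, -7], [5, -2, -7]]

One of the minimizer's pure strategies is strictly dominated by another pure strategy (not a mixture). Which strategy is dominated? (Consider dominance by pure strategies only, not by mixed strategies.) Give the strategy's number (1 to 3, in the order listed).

The minimizer prefers columns that give the maximizer less. Compare a with b: -6 < -4, -2 < -1, -2 < 5.
So b strictly dominates a for the minimizer; a is strictly dominated.

1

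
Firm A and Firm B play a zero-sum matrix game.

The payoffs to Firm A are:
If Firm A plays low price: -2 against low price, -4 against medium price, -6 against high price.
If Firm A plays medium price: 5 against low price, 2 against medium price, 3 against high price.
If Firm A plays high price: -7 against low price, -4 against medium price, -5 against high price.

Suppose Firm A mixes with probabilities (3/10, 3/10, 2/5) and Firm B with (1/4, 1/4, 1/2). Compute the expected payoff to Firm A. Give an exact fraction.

Against (1/4, 1/4, 1/2), each row's expected payoff is low price: -9/2; medium price: 13/4; high price: -21/4.
Taking the (3/10, 3/10, 2/5)-weighted average: (3/10)·(-9/2) + (3/10)·(13/4) + (2/5)·(-21/4) = -99/40.

-99/40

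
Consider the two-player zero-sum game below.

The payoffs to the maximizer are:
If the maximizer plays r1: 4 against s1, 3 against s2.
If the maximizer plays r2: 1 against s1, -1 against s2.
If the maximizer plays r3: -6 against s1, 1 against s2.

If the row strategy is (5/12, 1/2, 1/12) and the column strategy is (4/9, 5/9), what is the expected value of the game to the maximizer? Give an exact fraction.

65/54

Against (4/9, 5/9), each row's expected payoff is r1: 31/9; r2: -1/9; r3: -19/9.
Taking the (5/12, 1/2, 1/12)-weighted average: (5/12)·(31/9) + (1/2)·(-1/9) + (1/12)·(-19/9) = 65/54.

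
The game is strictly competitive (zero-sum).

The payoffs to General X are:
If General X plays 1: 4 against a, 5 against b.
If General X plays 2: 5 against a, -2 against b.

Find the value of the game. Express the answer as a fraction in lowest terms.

Row minima are 4 and -2, so General X's maximin is 4; column maxima are 5 and 5, so General Y's minimax is 5. These differ, so the equilibrium is in mixed strategies.
Let General X play 1 with probability p. General Y is indifferent when 4p + 5(1−p) = 5p − 2(1−p), giving p = 7/8.
Let General Y play a with probability q. General X is indifferent when 4q + 5(1−q) = 5q − 2(1−q), giving q = 7/8.
The value is 4·(7/8) + (5)·(1/8) = 33/8.

33/8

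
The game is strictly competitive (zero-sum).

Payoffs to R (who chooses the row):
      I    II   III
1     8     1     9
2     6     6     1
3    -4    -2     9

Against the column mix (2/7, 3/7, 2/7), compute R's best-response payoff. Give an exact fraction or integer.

1: (8)·(2/7) + (1)·(3/7) + (9)·(2/7) = 37/7.
2: (6)·(2/7) + (6)·(3/7) + (1)·(2/7) = 32/7.
3: (-4)·(2/7) + (-2)·(3/7) + (9)·(2/7) = 4/7.
The best pure response is 1 with expected payoff 37/7.

37/7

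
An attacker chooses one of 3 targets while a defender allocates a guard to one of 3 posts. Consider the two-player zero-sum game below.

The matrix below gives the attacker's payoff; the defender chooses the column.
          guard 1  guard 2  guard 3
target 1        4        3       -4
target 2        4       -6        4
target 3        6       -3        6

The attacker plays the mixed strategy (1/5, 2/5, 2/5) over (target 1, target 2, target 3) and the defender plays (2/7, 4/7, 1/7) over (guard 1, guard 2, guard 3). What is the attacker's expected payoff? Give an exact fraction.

Against (2/7, 4/7, 1/7), each row's expected payoff is target 1: 16/7; target 2: -12/7; target 3: 6/7.
Taking the (1/5, 2/5, 2/5)-weighted average: (1/5)·(16/7) + (2/5)·(-12/7) + (2/5)·(6/7) = 4/35.

4/35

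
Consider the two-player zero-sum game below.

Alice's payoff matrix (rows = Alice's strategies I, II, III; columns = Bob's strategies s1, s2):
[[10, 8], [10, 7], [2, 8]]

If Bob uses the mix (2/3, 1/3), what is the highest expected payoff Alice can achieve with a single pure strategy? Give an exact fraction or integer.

I: (10)·(2/3) + (8)·(1/3) = 28/3.
II: (10)·(2/3) + (7)·(1/3) = 9.
III: (2)·(2/3) + (8)·(1/3) = 4.
The best pure response is I with expected payoff 28/3.

28/3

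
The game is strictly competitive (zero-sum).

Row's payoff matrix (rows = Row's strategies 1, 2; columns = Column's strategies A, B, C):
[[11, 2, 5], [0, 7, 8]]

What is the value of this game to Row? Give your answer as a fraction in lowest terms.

Column C is strictly dominated by B for Column (it gives Row more in every row).
The remaining 2×2 game on (1, 2) × (A, B) has no saddle point. Let Row play 1 with probability p; indifference gives 11p = 2p + 7(1−p), so p = 7/16.
Similarly Column's optimal q on A is 5/16, and the value is 11·(5/16) + (2)·(11/16) = 77/16.

77/16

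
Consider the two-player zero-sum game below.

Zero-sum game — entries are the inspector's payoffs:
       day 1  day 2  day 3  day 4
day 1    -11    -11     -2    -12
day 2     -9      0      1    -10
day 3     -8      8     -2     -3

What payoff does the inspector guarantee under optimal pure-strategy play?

Row minima: -12, -10, -8 → the inspector's maximin is -8.
Column maxima: -8, 8, 1, -3 → the inspectee's minimax is -8.
They coincide at (day 3, day 1), so the value is -8.

-8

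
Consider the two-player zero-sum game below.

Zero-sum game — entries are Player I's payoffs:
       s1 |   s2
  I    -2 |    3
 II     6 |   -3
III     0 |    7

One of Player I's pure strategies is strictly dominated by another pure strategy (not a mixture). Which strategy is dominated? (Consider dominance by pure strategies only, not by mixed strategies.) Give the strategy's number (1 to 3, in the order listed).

Compare I with III: 0 > -2, 7 > 3.
So III strictly dominates I for Player I; I is strictly dominated.

1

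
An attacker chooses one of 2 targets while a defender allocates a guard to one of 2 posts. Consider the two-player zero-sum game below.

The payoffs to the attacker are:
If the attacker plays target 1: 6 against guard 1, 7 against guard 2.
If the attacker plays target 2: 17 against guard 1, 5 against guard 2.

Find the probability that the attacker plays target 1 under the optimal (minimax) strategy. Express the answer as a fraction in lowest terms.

Row minima are 6 and 5, so the attacker's maximin is 6; column maxima are 17 and 7, so the defender's minimax is 7. These differ, so the equilibrium is in mixed strategies.
Let the attacker play target 1 with probability p. The defender is indifferent when 6p + 17(1−p) = 7p + 5(1−p), giving p = 12/13.

12/13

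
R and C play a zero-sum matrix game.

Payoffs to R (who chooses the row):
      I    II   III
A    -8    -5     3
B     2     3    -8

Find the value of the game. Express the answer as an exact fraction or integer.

Column II is strictly dominated by I for C (it gives R more in every row).
The remaining 2×2 game on (A, B) × (I, III) has no saddle point. Let R play A with probability p; indifference gives −8p + 2(1−p) = 3p − 8(1−p), so p = 10/21.
Similarly C's optimal q on I is 11/21, and the value is -8·(11/21) + (3)·(10/21) = -58/21.

-58/21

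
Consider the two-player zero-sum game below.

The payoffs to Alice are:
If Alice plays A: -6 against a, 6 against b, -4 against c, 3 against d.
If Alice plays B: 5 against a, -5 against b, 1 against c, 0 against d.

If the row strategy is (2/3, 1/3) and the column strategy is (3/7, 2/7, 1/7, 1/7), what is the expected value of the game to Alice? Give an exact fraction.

-8/21

Against (3/7, 2/7, 1/7, 1/7), each row's expected payoff is A: -1; B: 6/7.
Taking the (2/3, 1/3)-weighted average: (2/3)·(-1) + (1/3)·(6/7) = -8/21.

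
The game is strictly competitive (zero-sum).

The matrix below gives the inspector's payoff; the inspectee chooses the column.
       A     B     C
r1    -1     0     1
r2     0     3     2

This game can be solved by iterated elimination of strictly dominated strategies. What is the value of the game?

0

Column B is strictly dominated by A for the inspectee (-1<0, 0<3); eliminate B.
Row r1 is strictly dominated by row r2 (0>-1, 2>1); eliminate r1.
Column C is strictly dominated by A for the inspectee (0<2); eliminate C.
Only (r2, A) remains, with payoff 0.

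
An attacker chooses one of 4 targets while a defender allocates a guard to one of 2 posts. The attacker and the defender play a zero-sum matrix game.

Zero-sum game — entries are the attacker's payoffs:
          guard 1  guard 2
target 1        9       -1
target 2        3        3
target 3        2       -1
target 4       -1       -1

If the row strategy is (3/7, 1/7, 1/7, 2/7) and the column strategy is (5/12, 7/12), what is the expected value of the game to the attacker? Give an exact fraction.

43/28

Against (5/12, 7/12), each row's expected payoff is target 1: 19/6; target 2: 3; target 3: 1/4; target 4: -1.
Taking the (3/7, 1/7, 1/7, 2/7)-weighted average: (3/7)·(19/6) + (1/7)·(3) + (1/7)·(1/4) + (2/7)·(-1) = 43/28.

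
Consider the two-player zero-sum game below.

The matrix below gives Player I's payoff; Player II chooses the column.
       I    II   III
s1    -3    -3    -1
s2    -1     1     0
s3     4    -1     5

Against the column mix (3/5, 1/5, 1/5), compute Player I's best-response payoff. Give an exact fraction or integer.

s1: (-3)·(3/5) + (-3)·(1/5) + (-1)·(1/5) = -13/5.
s2: (-1)·(3/5) + (1)·(1/5) + (0)·(1/5) = -2/5.
s3: (4)·(3/5) + (-1)·(1/5) + (5)·(1/5) = 16/5.
The best pure response is s3 with expected payoff 16/5.

16/5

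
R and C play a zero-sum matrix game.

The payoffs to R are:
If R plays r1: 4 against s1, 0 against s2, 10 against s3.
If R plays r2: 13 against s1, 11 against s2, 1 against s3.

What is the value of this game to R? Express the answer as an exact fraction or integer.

Column s1 is strictly dominated by s2 for C (it gives R more in every row).
The remaining 2×2 game on (r1, r2) × (s2, s3) has no saddle point. Let R play r1 with probability p; indifference gives 11(1−p) = 10p + (1−p), so p = 1/2.
Similarly C's optimal q on s2 is 9/20, and the value is 0·(9/20) + (10)·(11/20) = 11/2.

11/2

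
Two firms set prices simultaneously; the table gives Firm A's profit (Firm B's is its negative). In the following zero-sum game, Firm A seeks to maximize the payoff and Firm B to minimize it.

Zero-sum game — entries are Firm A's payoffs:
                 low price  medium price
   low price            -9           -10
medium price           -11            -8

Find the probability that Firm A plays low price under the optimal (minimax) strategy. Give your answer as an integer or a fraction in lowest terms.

3/4

Row minima are -10 and -11, so Firm A's maximin is -10; column maxima are -9 and -8, so Firm B's minimax is -9. These differ, so the equilibrium is in mixed strategies.
Let Firm A play low price with probability p. Firm B is indifferent when −9p − 11(1−p) = −10p − 8(1−p), giving p = 3/4.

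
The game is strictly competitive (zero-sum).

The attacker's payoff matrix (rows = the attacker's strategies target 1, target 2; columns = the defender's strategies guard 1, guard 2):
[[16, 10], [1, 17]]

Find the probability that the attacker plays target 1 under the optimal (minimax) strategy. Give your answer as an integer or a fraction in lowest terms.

8/11

Row minima are 10 and 1, so the attacker's maximin is 10; column maxima are 16 and 17, so the defender's minimax is 16. These differ, so the equilibrium is in mixed strategies.
Let the attacker play target 1 with probability p. The defender is indifferent when 16p + (1−p) = 10p + 17(1−p), giving p = 8/11.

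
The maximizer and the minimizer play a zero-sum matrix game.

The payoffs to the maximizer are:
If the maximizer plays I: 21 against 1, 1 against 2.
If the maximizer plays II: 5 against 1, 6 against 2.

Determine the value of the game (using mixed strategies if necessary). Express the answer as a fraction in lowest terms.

121/21

Row minima are 1 and 5, so the maximizer's maximin is 5; column maxima are 21 and 6, so the minimizer's minimax is 6. These differ, so the equilibrium is in mixed strategies.
Let the maximizer play I with probability p. The minimizer is indifferent when 21p + 5(1−p) = p + 6(1−p), giving p = 1/21.
Let the minimizer play 1 with probability q. The maximizer is indifferent when 21q + (1−q) = 5q + 6(1−q), giving q = 5/21.
The value is 21·(5/21) + (1)·(16/21) = 121/21.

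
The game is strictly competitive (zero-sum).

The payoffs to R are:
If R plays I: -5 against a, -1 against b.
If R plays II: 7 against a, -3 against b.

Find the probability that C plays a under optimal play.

Row minima are -5 and -3, so R's maximin is -3; column maxima are 7 and -1, so C's minimax is -1. These differ, so the equilibrium is in mixed strategies.
Let C play a with probability q. R is indifferent when −5q − (1−q) = 7q − 3(1−q), giving q = 1/7.

1/7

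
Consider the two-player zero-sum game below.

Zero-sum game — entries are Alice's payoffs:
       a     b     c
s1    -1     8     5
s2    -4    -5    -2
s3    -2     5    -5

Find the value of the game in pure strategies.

-1

Row minima: -1, -5, -5 → Alice's maximin is -1.
Column maxima: -1, 8, 5 → Bob's minimax is -1.
They coincide at (s1, a), so the value is -1.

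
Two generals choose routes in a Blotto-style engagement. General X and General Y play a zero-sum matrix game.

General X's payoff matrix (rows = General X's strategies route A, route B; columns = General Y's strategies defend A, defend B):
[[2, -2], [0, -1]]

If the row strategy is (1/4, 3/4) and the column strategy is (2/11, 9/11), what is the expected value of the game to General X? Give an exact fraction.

-41/44

Against (2/11, 9/11), each row's expected payoff is route A: -14/11; route B: -9/11.
Taking the (1/4, 3/4)-weighted average: (1/4)·(-14/11) + (3/4)·(-9/11) = -41/44.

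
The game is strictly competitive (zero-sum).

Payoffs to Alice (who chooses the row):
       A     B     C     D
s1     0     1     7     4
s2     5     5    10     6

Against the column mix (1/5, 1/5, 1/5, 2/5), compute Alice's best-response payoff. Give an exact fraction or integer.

s1: (0)·(1/5) + (1)·(1/5) + (7)·(1/5) + (4)·(2/5) = 16/5.
s2: (5)·(1/5) + (5)·(1/5) + (10)·(1/5) + (6)·(2/5) = 32/5.
The best pure response is s2 with expected payoff 32/5.

32/5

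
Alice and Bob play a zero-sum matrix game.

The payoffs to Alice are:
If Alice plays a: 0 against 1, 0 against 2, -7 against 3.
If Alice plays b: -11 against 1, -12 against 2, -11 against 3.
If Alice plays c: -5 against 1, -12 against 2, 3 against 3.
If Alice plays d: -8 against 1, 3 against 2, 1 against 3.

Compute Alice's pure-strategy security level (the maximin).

-7

The worst-case payoff for each row is a: -7, b: -12, c: -12, d: -8.
The best of these is -7.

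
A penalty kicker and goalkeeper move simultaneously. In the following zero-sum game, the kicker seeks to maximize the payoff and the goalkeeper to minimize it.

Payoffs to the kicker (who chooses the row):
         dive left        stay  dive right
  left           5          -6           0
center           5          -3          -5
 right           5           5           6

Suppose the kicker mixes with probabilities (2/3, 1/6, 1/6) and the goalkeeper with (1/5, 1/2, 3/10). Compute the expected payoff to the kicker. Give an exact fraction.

-47/60

Against (1/5, 1/2, 3/10), each row's expected payoff is left: -2; center: -2; right: 53/10.
Taking the (2/3, 1/6, 1/6)-weighted average: (2/3)·(-2) + (1/6)·(-2) + (1/6)·(53/10) = -47/60.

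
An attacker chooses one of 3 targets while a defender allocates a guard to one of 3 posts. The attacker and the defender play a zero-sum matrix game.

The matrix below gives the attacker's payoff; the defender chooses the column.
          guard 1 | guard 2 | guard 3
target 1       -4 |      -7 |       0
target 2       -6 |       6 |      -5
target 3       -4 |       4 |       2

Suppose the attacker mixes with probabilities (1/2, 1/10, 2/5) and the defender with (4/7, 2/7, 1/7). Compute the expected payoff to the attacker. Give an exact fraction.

-191/70

Against (4/7, 2/7, 1/7), each row's expected payoff is target 1: -30/7; target 2: -17/7; target 3: -6/7.
Taking the (1/2, 1/10, 2/5)-weighted average: (1/2)·(-30/7) + (1/10)·(-17/7) + (2/5)·(-6/7) = -191/70.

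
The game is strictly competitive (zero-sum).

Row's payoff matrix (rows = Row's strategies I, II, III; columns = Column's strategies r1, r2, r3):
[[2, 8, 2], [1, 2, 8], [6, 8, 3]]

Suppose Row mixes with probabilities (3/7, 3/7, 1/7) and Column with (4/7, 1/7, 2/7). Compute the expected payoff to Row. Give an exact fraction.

164/49

Against (4/7, 1/7, 2/7), each row's expected payoff is I: 20/7; II: 22/7; III: 38/7.
Taking the (3/7, 3/7, 1/7)-weighted average: (3/7)·(20/7) + (3/7)·(22/7) + (1/7)·(38/7) = 164/49.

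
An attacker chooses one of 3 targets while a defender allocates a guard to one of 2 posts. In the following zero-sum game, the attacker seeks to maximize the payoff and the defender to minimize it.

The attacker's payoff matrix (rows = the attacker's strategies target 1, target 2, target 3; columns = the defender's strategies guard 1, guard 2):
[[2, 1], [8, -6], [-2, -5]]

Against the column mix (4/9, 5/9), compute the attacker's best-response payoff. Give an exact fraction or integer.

target 1: (2)·(4/9) + (1)·(5/9) = 13/9.
target 2: (8)·(4/9) + (-6)·(5/9) = 2/9.
target 3: (-2)·(4/9) + (-5)·(5/9) = -11/3.
The best pure response is target 1 with expected payoff 13/9.

13/9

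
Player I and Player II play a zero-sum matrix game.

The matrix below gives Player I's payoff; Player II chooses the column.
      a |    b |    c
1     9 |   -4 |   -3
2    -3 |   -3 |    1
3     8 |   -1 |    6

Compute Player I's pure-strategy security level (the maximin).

The worst-case payoff for each row is 1: -4, 2: -3, 3: -1.
The best of these is -1.

-1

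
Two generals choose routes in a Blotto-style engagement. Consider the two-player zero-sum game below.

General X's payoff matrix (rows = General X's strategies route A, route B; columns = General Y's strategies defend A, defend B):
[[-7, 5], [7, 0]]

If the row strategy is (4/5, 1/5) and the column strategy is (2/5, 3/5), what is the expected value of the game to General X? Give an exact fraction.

Against (2/5, 3/5), each row's expected payoff is route A: 1/5; route B: 14/5.
Taking the (4/5, 1/5)-weighted average: (4/5)·(1/5) + (1/5)·(14/5) = 18/25.

18/25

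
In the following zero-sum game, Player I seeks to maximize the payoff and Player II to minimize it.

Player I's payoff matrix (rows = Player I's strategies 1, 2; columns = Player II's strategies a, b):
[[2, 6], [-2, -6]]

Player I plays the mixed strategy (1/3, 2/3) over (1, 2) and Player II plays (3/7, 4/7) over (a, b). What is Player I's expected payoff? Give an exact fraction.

Against (3/7, 4/7), each row's expected payoff is 1: 30/7; 2: -30/7.
Taking the (1/3, 2/3)-weighted average: (1/3)·(30/7) + (2/3)·(-30/7) = -10/7.

-10/7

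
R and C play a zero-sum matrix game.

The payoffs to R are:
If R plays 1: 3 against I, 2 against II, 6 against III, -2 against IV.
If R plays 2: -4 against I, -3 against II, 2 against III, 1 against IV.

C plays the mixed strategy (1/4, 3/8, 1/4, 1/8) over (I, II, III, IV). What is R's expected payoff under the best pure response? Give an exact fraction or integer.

11/4

1: (3)·(1/4) + (2)·(3/8) + (6)·(1/4) + (-2)·(1/8) = 11/4.
2: (-4)·(1/4) + (-3)·(3/8) + (2)·(1/4) + (1)·(1/8) = -3/2.
The best pure response is 1 with expected payoff 11/4.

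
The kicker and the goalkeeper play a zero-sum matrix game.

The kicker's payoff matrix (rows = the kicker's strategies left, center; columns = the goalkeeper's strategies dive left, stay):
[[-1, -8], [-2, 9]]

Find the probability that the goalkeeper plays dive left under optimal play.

Row minima are -8 and -2, so the kicker's maximin is -2; column maxima are -1 and 9, so the goalkeeper's minimax is -1. These differ, so the equilibrium is in mixed strategies.
Let the goalkeeper play dive left with probability q. The kicker is indifferent when −q − 8(1−q) = −2q + 9(1−q), giving q = 17/18.

17/18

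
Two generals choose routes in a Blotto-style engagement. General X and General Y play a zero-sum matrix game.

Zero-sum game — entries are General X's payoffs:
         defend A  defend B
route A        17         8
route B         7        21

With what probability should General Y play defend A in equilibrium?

Row minima are 8 and 7, so General X's maximin is 8; column maxima are 17 and 21, so General Y's minimax is 17. These differ, so the equilibrium is in mixed strategies.
Let General Y play defend A with probability q. General X is indifferent when 17q + 8(1−q) = 7q + 21(1−q), giving q = 13/23.

13/23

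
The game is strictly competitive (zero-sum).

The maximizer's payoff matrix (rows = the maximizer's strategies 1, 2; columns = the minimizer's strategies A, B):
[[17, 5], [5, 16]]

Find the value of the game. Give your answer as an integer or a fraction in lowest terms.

Row minima are 5 and 5, so the maximizer's maximin is 5; column maxima are 17 and 16, so the minimizer's minimax is 16. These differ, so the equilibrium is in mixed strategies.
Let the maximizer play 1 with probability p. The minimizer is indifferent when 17p + 5(1−p) = 5p + 16(1−p), giving p = 11/23.
Let the minimizer play A with probability q. The maximizer is indifferent when 17q + 5(1−q) = 5q + 16(1−q), giving q = 11/23.
The value is 17·(11/23) + (5)·(12/23) = 247/23.

247/23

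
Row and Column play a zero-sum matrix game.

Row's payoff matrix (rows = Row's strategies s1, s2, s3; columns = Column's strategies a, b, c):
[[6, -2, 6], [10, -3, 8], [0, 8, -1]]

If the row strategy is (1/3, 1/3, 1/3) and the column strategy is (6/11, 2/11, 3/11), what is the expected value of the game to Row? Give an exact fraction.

47/11

Against (6/11, 2/11, 3/11), each row's expected payoff is s1: 50/11; s2: 78/11; s3: 13/11.
Taking the (1/3, 1/3, 1/3)-weighted average: (1/3)·(50/11) + (1/3)·(78/11) + (1/3)·(13/11) = 47/11.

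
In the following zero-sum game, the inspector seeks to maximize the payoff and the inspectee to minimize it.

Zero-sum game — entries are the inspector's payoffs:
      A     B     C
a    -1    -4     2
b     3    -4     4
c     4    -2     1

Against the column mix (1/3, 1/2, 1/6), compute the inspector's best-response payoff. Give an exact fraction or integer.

1/2

a: (-1)·(1/3) + (-4)·(1/2) + (2)·(1/6) = -2.
b: (3)·(1/3) + (-4)·(1/2) + (4)·(1/6) = -1/3.
c: (4)·(1/3) + (-2)·(1/2) + (1)·(1/6) = 1/2.
The best pure response is c with expected payoff 1/2.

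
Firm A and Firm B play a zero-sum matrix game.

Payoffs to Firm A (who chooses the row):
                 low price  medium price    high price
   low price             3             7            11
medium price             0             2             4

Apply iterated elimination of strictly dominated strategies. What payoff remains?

3

Column medium price is strictly dominated by low price for Firm B (3<7, 0<2); eliminate medium price.
Column high price is strictly dominated by low price for Firm B (3<11, 0<4); eliminate high price.
Row medium price is strictly dominated by row low price (3>0); eliminate medium price.
Only (low price, low price) remains, with payoff 3.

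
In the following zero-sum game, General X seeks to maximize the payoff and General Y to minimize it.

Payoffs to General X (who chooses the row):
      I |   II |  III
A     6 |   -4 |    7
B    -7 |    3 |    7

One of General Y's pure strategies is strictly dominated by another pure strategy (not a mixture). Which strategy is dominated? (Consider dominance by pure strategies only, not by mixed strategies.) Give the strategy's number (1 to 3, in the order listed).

3

General Y prefers columns that give General X less. Compare III with I: 6 < 7, -7 < 7.
So I strictly dominates III for General Y; III is strictly dominated.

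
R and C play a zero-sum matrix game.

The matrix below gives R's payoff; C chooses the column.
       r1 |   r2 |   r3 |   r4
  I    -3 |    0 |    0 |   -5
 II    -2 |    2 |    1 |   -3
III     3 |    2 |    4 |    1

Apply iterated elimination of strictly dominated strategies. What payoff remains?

1

Column r1 is strictly dominated by r4 for C (-5<-3, -3<-2, 1<3); eliminate r1.
Column r3 is strictly dominated by r4 for C (-5<0, -3<1, 1<4); eliminate r3.
Column r2 is strictly dominated by r4 for C (-5<0, -3<2, 1<2); eliminate r2.
Row II is strictly dominated by row III (1>-3); eliminate II.
Row I is strictly dominated by row III (1>-5); eliminate I.
Only (III, r4) remains, with payoff 1.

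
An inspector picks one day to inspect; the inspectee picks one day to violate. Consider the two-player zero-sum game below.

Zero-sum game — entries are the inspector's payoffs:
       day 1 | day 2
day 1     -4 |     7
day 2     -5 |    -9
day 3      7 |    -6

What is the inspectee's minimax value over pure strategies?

The worst case (largest entry) in each column is day 1: 7, day 2: 7.
The best (smallest) of these is 7.

7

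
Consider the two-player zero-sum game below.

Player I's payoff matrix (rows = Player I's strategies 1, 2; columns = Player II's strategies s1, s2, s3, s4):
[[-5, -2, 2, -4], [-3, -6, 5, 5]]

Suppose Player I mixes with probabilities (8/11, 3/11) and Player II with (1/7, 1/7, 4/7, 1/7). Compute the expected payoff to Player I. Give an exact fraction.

Against (1/7, 1/7, 4/7, 1/7), each row's expected payoff is 1: -3/7; 2: 16/7.
Taking the (8/11, 3/11)-weighted average: (8/11)·(-3/7) + (3/11)·(16/7) = 24/77.

24/77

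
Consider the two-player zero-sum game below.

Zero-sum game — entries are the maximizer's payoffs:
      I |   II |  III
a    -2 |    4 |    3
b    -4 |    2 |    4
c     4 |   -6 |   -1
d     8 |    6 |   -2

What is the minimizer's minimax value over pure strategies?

4

The worst case (largest entry) in each column is I: 8, II: 6, III: 4.
The best (smallest) of these is 4.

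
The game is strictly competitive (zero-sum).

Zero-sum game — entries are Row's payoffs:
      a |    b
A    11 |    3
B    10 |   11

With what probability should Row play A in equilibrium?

Row minima are 3 and 10, so Row's maximin is 10; column maxima are 11 and 11, so Column's minimax is 11. These differ, so the equilibrium is in mixed strategies.
Let Row play A with probability p. Column is indifferent when 11p + 10(1−p) = 3p + 11(1−p), giving p = 1/9.

1/9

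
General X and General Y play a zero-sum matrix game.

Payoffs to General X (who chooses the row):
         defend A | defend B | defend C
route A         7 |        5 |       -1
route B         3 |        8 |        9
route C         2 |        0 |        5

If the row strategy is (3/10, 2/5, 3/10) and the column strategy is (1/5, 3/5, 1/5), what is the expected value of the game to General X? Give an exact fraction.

Against (1/5, 3/5, 1/5), each row's expected payoff is route A: 21/5; route B: 36/5; route C: 7/5.
Taking the (3/10, 2/5, 3/10)-weighted average: (3/10)·(21/5) + (2/5)·(36/5) + (3/10)·(7/5) = 114/25.

114/25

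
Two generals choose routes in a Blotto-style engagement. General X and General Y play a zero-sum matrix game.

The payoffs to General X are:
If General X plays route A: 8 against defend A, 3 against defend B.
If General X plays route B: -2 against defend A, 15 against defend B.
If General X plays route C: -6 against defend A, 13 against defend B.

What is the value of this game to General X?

63/11

Row route C is strictly dominated by row route B, so General X never plays it.
The remaining 2×2 game on (route A, route B) × (defend A, defend B) has no saddle point. Let General X play route A with probability p; indifference gives 8p − 2(1−p) = 3p + 15(1−p), so p = 17/22.
Similarly General Y's optimal q on defend A is 6/11, and the value is 8·(6/11) + (3)·(5/11) = 63/11.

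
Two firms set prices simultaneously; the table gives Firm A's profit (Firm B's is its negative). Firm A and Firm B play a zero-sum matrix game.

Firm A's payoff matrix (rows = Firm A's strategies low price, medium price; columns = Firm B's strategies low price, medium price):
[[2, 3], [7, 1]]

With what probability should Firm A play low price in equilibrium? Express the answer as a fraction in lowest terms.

6/7

Row minima are 2 and 1, so Firm A's maximin is 2; column maxima are 7 and 3, so Firm B's minimax is 3. These differ, so the equilibrium is in mixed strategies.
Let Firm A play low price with probability p. Firm B is indifferent when 2p + 7(1−p) = 3p + (1−p), giving p = 6/7.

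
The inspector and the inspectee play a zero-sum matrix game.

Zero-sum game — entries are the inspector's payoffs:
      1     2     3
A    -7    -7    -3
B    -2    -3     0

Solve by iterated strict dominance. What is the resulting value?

-3

Row A is strictly dominated by row B (-2>-7, -3>-7, 0>-3); eliminate A.
Column 3 is strictly dominated by 1 for the inspectee (-2<0); eliminate 3.
Column 1 is strictly dominated by 2 for the inspectee (-3<-2); eliminate 1.
Only (B, 2) remains, with payoff -3.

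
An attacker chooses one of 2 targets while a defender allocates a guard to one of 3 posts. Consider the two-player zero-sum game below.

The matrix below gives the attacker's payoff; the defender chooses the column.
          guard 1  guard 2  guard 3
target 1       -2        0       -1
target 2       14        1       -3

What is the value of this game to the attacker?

Column guard 2 is strictly dominated by guard 3 for the defender (it gives the attacker more in every row).
The remaining 2×2 game on (target 1, target 2) × (guard 1, guard 3) has no saddle point. Let the attacker play target 1 with probability p; indifference gives −2p + 14(1−p) = −p − 3(1−p), so p = 17/18.
Similarly the defender's optimal q on guard 1 is 1/9, and the value is -2·(1/9) + (-1)·(8/9) = -10/9.

-10/9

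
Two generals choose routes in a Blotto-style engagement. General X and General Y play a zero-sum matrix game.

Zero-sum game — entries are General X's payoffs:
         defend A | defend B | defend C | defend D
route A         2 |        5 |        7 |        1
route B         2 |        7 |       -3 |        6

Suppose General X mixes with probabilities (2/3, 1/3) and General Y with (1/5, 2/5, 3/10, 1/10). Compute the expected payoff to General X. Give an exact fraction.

121/30

Against (1/5, 2/5, 3/10, 1/10), each row's expected payoff is route A: 23/5; route B: 29/10.
Taking the (2/3, 1/3)-weighted average: (2/3)·(23/5) + (1/3)·(29/10) = 121/30.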